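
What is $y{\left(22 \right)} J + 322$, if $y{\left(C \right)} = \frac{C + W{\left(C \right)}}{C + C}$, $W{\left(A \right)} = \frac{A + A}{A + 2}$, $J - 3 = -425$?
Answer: $\frac{1121}{12} \approx 93.417$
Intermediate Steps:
$J = -422$ ($J = 3 - 425 = -422$)
$W{\left(A \right)} = \frac{2 A}{2 + A}$
$y{\left(C \right)} = \frac{C + \frac{2 C}{2 + C}}{2 C}$ ($y{\left(C \right)} = \frac{C + \frac{2 C}{2 + C}}{C + C} = \frac{C + \frac{2 C}{2 + C}}{2 C}$)
$y{\left(22 \right)} J + 322 = \frac{4 + 22}{2 \left(2 + 22\right)} \left(-422\right) + 322 = \frac{1}{2} \cdot \frac{1}{24} \cdot 26 \left(-422\right) + 322 = \frac{13}{24} \left(-422\right) + 322 = - \frac{2743}{12} + 322 = \frac{1121}{12}$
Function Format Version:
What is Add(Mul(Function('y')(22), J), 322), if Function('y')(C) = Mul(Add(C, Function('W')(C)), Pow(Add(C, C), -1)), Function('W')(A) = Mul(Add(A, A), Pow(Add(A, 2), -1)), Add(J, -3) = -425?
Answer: Rational(1121, 12) ≈ 93.417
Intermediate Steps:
J = -422 (J = Add(3, -425) = -422)
Function('W')(A) = Mul(2, A, Pow(Add(2, A), -1)) (Function('W')(A) = Mul(Mul(2, A), Pow(Add(2, A), -1)) = Mul(2, A, Pow(Add(2, A), -1)))
Function('y')(C) = Mul(Rational(1, 2), Pow(C, -1), Add(C, Mul(2, C, Pow(Add(2, C), -1)))) (Function('y')(C) = Mul(Add(C, Mul(2, C, Pow(Add(2, C), -1))), Pow(Add(C, C), -1)) = Mul(Add(C, Mul(2, C, Pow(Add(2, C), -1))), Pow(Mul(2, C), -1)) = Mul(Add(C, Mul(2, C, Pow(Add(2, C), -1))), Mul(Rational(1, 2), Pow(C, -1))) = Mul(Rational(1, 2), Pow(C, -1), Add(C, Mul(2, C, Pow(Add(2, C), -1)))))
Add(Mul(Function('y')(22), J), 322) = Add(Mul(Mul(Rational(1, 2), Pow(Add(2, 22), -1), Add(4, 22)), -422), 322) = Add(Mul(Mul(Rational(1, 2), Pow(24, -1), 26), -422), 322) = Add(Mul(Mul(Rational(1, 2), Rational(1, 24), 26), -422), 322) = Add(Mul(Rational(13, 24), -422), 322) = Add(Rational(-2743, 12), 322) = Rational(1121, 12)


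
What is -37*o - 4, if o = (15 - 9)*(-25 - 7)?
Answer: 7100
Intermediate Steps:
o = -192 (o = 6*(-32) = -192)
-37*o - 4 = -37*(-192) - 4 = 7104 - 4 = 7100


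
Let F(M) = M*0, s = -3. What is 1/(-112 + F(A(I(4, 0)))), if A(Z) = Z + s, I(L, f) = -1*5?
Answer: -1/112 ≈ -0.0089286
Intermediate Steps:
I(L, f) = -5
A(Z) = -3 + Z (A(Z) = Z - 3 = -3 + Z)
F(M) = 0
1/(-112 + F(A(I(4, 0)))) = 1/(-112 + 0) = 1/(-112) = -1/112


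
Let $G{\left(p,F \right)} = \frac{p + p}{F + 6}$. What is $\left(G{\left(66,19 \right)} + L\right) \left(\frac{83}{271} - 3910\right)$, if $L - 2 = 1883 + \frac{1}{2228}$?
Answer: $- \frac{111556136742267}{15094700} \approx -7.3904 \cdot 10^{6}$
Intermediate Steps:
$G{\left(p,F \right)} = \frac{2 p}{6 + F}$
$L = \frac{4199781}{2228}$ ($L = 2 + \left(1883 + \frac{1}{2228}\right) = 2 + \frac{4195325}{2228} = \frac{4199781}{2228} \approx 1885.0$)
$\left(G{\left(66,19 \right)} + L\right) \left(\frac{83}{271} - 3910\right) = \left(2 \cdot 66 \frac{1}{6 + 19} + \frac{4199781}{2228}\right) \left(\frac{83}{271} - 3910\right) = \left(2 \cdot 66 \cdot \frac{1}{25} + \frac{4199781}{2228}\right) \left(83 \cdot \frac{1}{271} - 3910\right) = \left(2 \cdot 66 \cdot \frac{1}{25} + \frac{4199781}{2228}\right) \left(\frac{83}{271} - 3910\right) = \left(\frac{132}{25} + \frac{4199781}{2228}\right) \left(- \frac{1059527}{271}\right) = \frac{105288621}{55700} \left(- \frac{1059527}{271}\right) = - \frac{111556136742267}{15094700}$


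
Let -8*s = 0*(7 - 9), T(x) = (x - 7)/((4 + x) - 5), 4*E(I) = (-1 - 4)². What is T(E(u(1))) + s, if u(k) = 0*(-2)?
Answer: -⅐ ≈ -0.14286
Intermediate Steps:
u(k) = 0
E(I) = 25/4 (E(I) = (-1 - 4)²/4 = (¼)*(-5)² = (¼)*25 = 25/4)
T(x) = (-7 + x)/(-1 + x)
s = 0 (s = -0*(7 - 9) = -0*(-2) = -⅛*0 = 0)
T(E(u(1))) + s = (-7 + 25/4)/(-1 + 25/4) + 0 = -¾/(21/4) + 0 = (4/21)*(-¾) + 0 = -⅐ + 0 = -⅐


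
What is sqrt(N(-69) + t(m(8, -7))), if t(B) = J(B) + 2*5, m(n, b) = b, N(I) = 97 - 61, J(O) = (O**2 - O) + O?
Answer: sqrt(95) ≈ 9.7468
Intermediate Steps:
J(O) = O**2
N(I) = 36
t(B) = 10 + B**2 (t(B) = B**2 + 2*5 = B**2 + 10 = 10 + B**2)
sqrt(N(-69) + t(m(8, -7))) = sqrt(36 + (10 + (-7)**2)) = sqrt(36 + (10 + 49)) = sqrt(36 + 59) = sqrt(95)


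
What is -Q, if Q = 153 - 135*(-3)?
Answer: -558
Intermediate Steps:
Q = 558 (Q = 153 + 405 = 558)
-Q = -1*558 = -558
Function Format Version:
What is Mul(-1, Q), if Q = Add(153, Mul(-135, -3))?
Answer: -558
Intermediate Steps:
Q = 558 (Q = Add(153, 405) = 558)
Mul(-1, Q) = Mul(-1, 558) = -558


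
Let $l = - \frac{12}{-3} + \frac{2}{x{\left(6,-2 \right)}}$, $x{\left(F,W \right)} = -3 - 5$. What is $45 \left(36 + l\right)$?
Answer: $\frac{7155}{4} \approx 1788.8$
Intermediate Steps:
$x{\left(F,W \right)} = -8$
$l = \frac{15}{4}$ ($l = - \frac{12}{-3} + \frac{2}{-8} = \left(-12\right) \left(- \frac{1}{3}\right) + 2 \left(- \frac{1}{8}\right) = 4 - \frac{1}{4} = \frac{15}{4} \approx 3.75$)
$45 \left(36 + l\right) = 45 \left(36 + \frac{15}{4}\right) = 45 \cdot \frac{159}{4} = \frac{7155}{4}$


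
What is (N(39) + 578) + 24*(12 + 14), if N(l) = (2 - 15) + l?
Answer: 1228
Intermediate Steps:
N(l) = -13 + l
(N(39) + 578) + 24*(12 + 14) = ((-13 + 39) + 578) + 24*(12 + 14) = (26 + 578) + 24*26 = 604 + 624 = 1228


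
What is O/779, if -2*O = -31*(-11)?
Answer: -341/1558 ≈ -0.21887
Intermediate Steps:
O = -341/2 (O = -(-31)*(-11)/2 = -½*341 = -341/2 ≈ -170.50)
O/779 = -341/2/779 = -341/2*1/779 = -341/1558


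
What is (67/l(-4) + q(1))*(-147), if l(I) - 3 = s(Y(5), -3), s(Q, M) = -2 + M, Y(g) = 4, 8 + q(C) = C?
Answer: 11907/2 ≈ 5953.5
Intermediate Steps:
q(C) = -8 + C
l(I) = -2 (l(I) = 3 + (-2 - 3) = 3 - 5 = -2)
(67/l(-4) + q(1))*(-147) = (67/(-2) + (-8 + 1))*(-147) = (67*(-½) - 7)*(-147) = (-67/2 - 7)*(-147) = -81/2*(-147) = 11907/2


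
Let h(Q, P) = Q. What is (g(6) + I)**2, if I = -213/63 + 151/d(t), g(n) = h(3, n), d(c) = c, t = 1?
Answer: 10004569/441 ≈ 22686.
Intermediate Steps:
g(n) = 3
I = 3100/21 (I = -213/63 + 151/1 = -213*1/63 + 151*1 = -71/21 + 151 = 3100/21 ≈ 147.62)
(g(6) + I)**2 = (3 + 3100/21)**2 = (3163/21)**2 = 10004569/441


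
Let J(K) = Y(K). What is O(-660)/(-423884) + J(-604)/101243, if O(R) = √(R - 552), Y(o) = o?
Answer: -604/101243 - I*√303/211942 ≈ -0.0059658 - 8.213e-5*I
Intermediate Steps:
J(K) = K
O(R) = √(-552 + R)
O(-660)/(-423884) + J(-604)/101243 = √(-552 - 660)/(-423884) - 604/101243 = √(-1212)*(-1/423884) - 604*1/101243 = (2*I*√303)*(-1/423884) - 604/101243 = -I*√303/211942 - 604/101243 = -604/101243 - I*√303/211942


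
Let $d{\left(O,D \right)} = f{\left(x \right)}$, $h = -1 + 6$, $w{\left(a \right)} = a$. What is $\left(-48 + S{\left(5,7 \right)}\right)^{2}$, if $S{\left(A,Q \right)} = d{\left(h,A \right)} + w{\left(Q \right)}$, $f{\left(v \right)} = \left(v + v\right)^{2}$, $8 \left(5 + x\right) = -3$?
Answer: $\frac{1423249}{256} \approx 5559.6$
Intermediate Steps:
$x = - \frac{43}{8}$ ($x = -5 + \frac{1}{8} \left(-3\right) = -5 - \frac{3}{8} = - \frac{43}{8} \approx -5.375$)
$f{\left(v \right)} = 4 v^{2}$ ($f{\left(v \right)} = \left(2 v\right)^{2} = 4 v^{2}$)
$h = 5$
$d{\left(O,D \right)} = \frac{1849}{16}$ ($d{\left(O,D \right)} = 4 \left(- \frac{43}{8}\right)^{2} = 4 \cdot \frac{1849}{64} = \frac{1849}{16}$)
$S{\left(A,Q \right)} = \frac{1849}{16} + Q$
$\left(-48 + S{\left(5,7 \right)}\right)^{2} = \left(-48 + \left(\frac{1849}{16} + 7\right)\right)^{2} = \left(-48 + \frac{1961}{16}\right)^{2} = \left(\frac{1193}{16}\right)^{2} = \frac{1423249}{256}$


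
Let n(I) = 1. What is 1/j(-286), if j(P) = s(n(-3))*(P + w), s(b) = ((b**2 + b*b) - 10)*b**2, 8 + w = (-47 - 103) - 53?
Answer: 1/3976 ≈ 0.00025151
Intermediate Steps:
w = -211 (w = -8 + ((-47 - 103) - 53) = -8 + (-150 - 53) = -8 - 203 = -211)
s(b) = b**2*(-10 + 2*b**2) (s(b) = ((b**2 + b**2) - 10)*b**2 = (2*b**2 - 10)*b**2 = (-10 + 2*b**2)*b**2 = b**2*(-10 + 2*b**2))
j(P) = 1688 - 8*P (j(P) = (2*1**2*(-5 + 1**2))*(P - 211) = (2*1*(-5 + 1))*(-211 + P) = (2*1*(-4))*(-211 + P) = -8*(-211 + P) = 1688 - 8*P)
1/j(-286) = 1/(1688 - 8*(-286)) = 1/(1688 + 2288) = 1/3976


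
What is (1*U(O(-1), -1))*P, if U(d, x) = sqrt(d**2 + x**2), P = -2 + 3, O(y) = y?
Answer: sqrt(2) ≈ 1.4142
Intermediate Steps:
P = 1
(1*U(O(-1), -1))*P = (1*sqrt((-1)**2 + (-1)**2))*1 = (1*sqrt(1 + 1))*1 = (1*sqrt(2))*1 = sqrt(2)*1 = sqrt(2)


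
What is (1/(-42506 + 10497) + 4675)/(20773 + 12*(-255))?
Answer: 149642074/566975417 ≈ 0.26393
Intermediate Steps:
(1/(-42506 + 10497) + 4675)/(20773 + 12*(-255)) = (1/(-32009) + 4675)/(20773 - 3060) = (-1/32009 + 4675)/17713 = (149642074/32009)*(1/17713) = 149642074/566975417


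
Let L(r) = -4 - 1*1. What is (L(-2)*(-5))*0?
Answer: 0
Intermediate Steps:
L(r) = -5 (L(r) = -4 - 1 = -5)
(L(-2)*(-5))*0 = -5*(-5)*0 = 25*0 = 0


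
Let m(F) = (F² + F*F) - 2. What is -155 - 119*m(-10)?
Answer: -23717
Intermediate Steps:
m(F) = -2 + 2*F² (m(F) = (F² + F²) - 2 = 2*F² - 2 = -2 + 2*F²)
-155 - 119*m(-10) = -155 - 119*(-2 + 2*(-10)²) = -155 - 119*(-2 + 2*100) = -155 - 119*(-2 + 200) = -155 - 119*198 = -155 - 23562 = -23717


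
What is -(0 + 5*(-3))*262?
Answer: 3930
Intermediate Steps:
-(0 + 5*(-3))*262 = -(0 - 15)*262 = -(-15)*262 = -1*(-3930) = 3930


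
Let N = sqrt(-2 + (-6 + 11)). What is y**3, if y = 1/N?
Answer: sqrt(3)/9 ≈ 0.19245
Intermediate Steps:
N = sqrt(3) (N = sqrt(-2 + 5) = sqrt(3) ≈ 1.7320)
y = sqrt(3)/3 (y = 1/(sqrt(3)) = sqrt(3)/3 ≈ 0.57735)
y**3 = (sqrt(3)/3)**3 = sqrt(3)/9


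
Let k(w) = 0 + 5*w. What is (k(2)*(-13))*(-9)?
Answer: 1170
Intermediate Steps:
k(w) = 5*w
(k(2)*(-13))*(-9) = ((5*2)*(-13))*(-9) = (10*(-13))*(-9) = -130*(-9) = 1170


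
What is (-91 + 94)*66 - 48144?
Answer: -47946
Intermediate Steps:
(-91 + 94)*66 - 48144 = 3*66 - 48144 = 198 - 48144 = -47946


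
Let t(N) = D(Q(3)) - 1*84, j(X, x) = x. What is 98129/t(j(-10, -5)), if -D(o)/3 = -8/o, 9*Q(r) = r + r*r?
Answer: -98129/66 ≈ -1486.8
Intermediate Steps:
Q(r) = r/9 + r²/9 (Q(r) = (r + r*r)/9 = (r + r²)/9 = r/9 + r²/9)
D(o) = 24/o (D(o) = -(-24)/o = 24/o)
t(N) = -66 (t(N) = 24/(((⅑)*3*(1 + 3))) - 1*84 = 24/(((⅑)*3*4)) - 84 = 24/(4/3) - 84 = 24*(¾) - 84 = 18 - 84 = -66)
98129/t(j(-10, -5)) = 98129/(-66) = 98129*(-1/66) = -98129/66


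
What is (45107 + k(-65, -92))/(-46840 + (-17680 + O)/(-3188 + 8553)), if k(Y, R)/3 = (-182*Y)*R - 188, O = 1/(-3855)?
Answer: 66607387774275/968816549401 ≈ 68.751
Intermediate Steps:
O = -1/3855 ≈ -0.00025940
k(Y, R) = -564 - 546*R*Y (k(Y, R) = 3*((-182*Y)*R - 188) = 3*(-182*R*Y - 188) = 3*(-188 - 182*R*Y) = -564 - 546*R*Y)
(45107 + k(-65, -92))/(-46840 + (-17680 + O)/(-3188 + 8553)) = (45107 + (-564 - 546*(-92)*(-65)))/(-46840 + (-17680 - 1/3855)/(-3188 + 8553)) = (45107 + (-564 - 3265080))/(-46840 - 68156401/3855/5365) = (45107 - 3265644)/(-46840 - 68156401/3855*1/5365) = -3220537/(-46840 - 68156401/20682075) = -3220537/(-968816549401/20682075) = -3220537*(-20682075/968816549401) = 66607387774275/968816549401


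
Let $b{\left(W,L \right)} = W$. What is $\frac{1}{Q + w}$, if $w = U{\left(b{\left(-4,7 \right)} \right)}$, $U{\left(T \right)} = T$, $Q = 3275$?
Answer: $\frac{1}{3271} \approx 0.00030572$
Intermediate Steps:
$w = -4$
$\frac{1}{Q + w} = \frac{1}{3275 - 4} = \frac{1}{3271}$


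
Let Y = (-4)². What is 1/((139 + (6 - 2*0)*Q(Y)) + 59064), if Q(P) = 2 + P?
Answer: 1/59311 ≈ 1.6860e-5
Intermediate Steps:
Y = 16
1/((139 + (6 - 2*0)*Q(Y)) + 59064) = 1/((139 + (6 - 2*0)*(2 + 16)) + 59064) = 1/((139 + (6 + 0)*18) + 59064) = 1/((139 + 6*18) + 59064) = 1/((139 + 108) + 59064) = 1/(247 + 59064) = 1/59311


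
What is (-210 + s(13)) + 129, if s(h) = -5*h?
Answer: -146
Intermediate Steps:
(-210 + s(13)) + 129 = (-210 - 5*13) + 129 = (-210 - 65) + 129 = -275 + 129 = -146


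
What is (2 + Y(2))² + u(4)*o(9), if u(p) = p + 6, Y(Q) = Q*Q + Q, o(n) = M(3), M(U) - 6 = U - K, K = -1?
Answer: 164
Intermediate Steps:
M(U) = 7 + U (M(U) = 6 + (U - 1*(-1)) = 6 + (U + 1) = 6 + (1 + U) = 7 + U)
o(n) = 10 (o(n) = 7 + 3 = 10)
Y(Q) = Q + Q² (Y(Q) = Q² + Q = Q + Q²)
u(p) = 6 + p
(2 + Y(2))² + u(4)*o(9) = (2 + 2*(1 + 2))² + (6 + 4)*10 = (2 + 2*3)² + 10*10 = (2 + 6)² + 100 = 8² + 100 = 64 + 100 = 164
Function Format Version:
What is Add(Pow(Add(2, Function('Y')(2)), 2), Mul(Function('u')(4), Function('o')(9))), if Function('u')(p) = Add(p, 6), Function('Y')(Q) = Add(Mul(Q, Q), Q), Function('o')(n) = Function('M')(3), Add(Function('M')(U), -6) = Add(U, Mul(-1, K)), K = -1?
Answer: 164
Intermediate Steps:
Function('M')(U) = Add(7, U) (Function('M')(U) = Add(6, Add(U, Mul(-1, -1))) = Add(6, Add(U, 1)) = Add(6, Add(1, U)) = Add(7, U))
Function('o')(n) = 10 (Function('o')(n) = Add(7, 3) = 10)
Function('Y')(Q) = Add(Q, Pow(Q, 2)) (Function('Y')(Q) = Add(Pow(Q, 2), Q) = Add(Q, Pow(Q, 2)))
Function('u')(p) = Add(6, p)
Add(Pow(Add(2, Function('Y')(2)), 2), Mul(Function('u')(4), Function('o')(9))) = Add(Pow(Add(2, Mul(2, Add(1, 2))), 2), Mul(Add(6, 4), 10)) = Add(Pow(Add(2, Mul(2, 3)), 2), Mul(10, 10)) = Add(Pow(Add(2, 6), 2), 100) = Add(Pow(8, 2), 100) = Add(64, 100) = 164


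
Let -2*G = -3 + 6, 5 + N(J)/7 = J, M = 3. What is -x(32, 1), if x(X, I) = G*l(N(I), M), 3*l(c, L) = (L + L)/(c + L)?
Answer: -3/25 ≈ -0.12000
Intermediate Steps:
N(J) = -35 + 7*J
l(c, L) = 2*L/(3*(L + c)) (l(c, L) = ((L + L)/(c + L))/3 = ((2*L)/(L + c))/3 = (2*L/(L + c))/3 = 2*L/(3*(L + c)))
G = -3/2 (G = -(-3 + 6)/2 = -½*3 = -3/2 ≈ -1.5000)
x(X, I) = -3/(-32 + 7*I) (x(X, I) = -3/(3 + (-35 + 7*I)) = -3/(-32 + 7*I))
-x(32, 1) = -(-3)/(-32 + 7*1) = -(-3)/(-32 + 7) = -(-3)/(-25) = -(-3)*(-1)/25 = -1*3/25 = -3/25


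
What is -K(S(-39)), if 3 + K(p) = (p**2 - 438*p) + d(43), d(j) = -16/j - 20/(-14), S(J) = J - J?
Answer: 585/301 ≈ 1.9435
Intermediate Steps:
S(J) = 0
d(j) = 10/7 - 16/j (d(j) = -16/j - 20*(-1/14) = -16/j + 10/7 = 10/7 - 16/j)
K(p) = -585/301 + p**2 - 438*p (K(p) = -3 + ((p**2 - 438*p) + (10/7 - 16/43)) = -3 + ((p**2 - 438*p) + 318/301) = -3 + (318/301 + p**2 - 438*p) = -585/301 + p**2 - 438*p)
-K(S(-39)) = -(-585/301 + 0**2 - 438*0) = -(-585/301 + 0 + 0) = -1*(-585/301) = 585/301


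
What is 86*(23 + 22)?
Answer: 3870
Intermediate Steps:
86*(23 + 22) = 86*45 = 3870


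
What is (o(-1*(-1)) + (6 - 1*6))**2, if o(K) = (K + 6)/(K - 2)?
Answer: 49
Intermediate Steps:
o(K) = (6 + K)/(-2 + K)
(o(-1*(-1)) + (6 - 1*6))**2 = ((6 - 1*(-1))/(-2 - 1*(-1)) + (6 - 1*6))**2 = ((6 + 1)/(-2 + 1) + (6 - 6))**2 = (7/(-1) + 0)**2 = (-1*7 + 0)**2 = (-7 + 0)**2 = (-7)**2 = 49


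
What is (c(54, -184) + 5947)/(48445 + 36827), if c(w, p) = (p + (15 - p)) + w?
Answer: 752/10659 ≈ 0.070551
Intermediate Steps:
c(w, p) = 15 + w
(c(54, -184) + 5947)/(48445 + 36827) = ((15 + 54) + 5947)/(48445 + 36827) = (69 + 5947)/85272 = 6016*(1/85272) = 752/10659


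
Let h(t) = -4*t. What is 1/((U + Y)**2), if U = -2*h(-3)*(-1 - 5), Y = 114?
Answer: 1/66564 ≈ 1.5023e-5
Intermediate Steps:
U = 144 (U = -2*(-4*(-3))*(-1 - 5) = -2*12*(-6) = -24*(-6) = -1*(-144) = 144)
1/((U + Y)**2) = 1/((144 + 114)**2) = 1/(258**2) = 1/66564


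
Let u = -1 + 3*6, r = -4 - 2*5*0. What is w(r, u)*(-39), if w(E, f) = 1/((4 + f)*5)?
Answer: -13/35 ≈ -0.37143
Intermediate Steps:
r = -4 (r = -4 - 10*0 = -4 + 0 = -4)
u = 17 (u = -1 + 18 = 17)
w(E, f) = 1/(5*(4 + f)) (w(E, f) = (⅕)/(4 + f) = 1/(5*(4 + f)))
w(r, u)*(-39) = (1/(5*(4 + 17)))*(-39) = ((⅕)/21)*(-39) = ((⅕)*(1/21))*(-39) = (1/105)*(-39) = -13/35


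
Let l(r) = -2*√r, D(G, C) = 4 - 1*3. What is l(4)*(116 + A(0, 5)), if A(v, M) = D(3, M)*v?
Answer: -464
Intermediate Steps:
D(G, C) = 1 (D(G, C) = 4 - 3 = 1)
A(v, M) = v (A(v, M) = 1*v = v)
l(4)*(116 + A(0, 5)) = (-2*√4)*(116 + 0) = -2*2*116 = -4*116 = -464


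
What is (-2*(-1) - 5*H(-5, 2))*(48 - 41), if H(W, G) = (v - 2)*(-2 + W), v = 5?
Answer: 749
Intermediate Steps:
H(W, G) = -6 + 3*W (H(W, G) = (5 - 2)*(-2 + W) = 3*(-2 + W) = -6 + 3*W)
(-2*(-1) - 5*H(-5, 2))*(48 - 41) = (-2*(-1) - 5*(-6 + 3*(-5)))*(48 - 41) = (2 - 5*(-6 - 15))*7 = (2 - 5*(-21))*7 = (2 + 105)*7 = 107*7 = 749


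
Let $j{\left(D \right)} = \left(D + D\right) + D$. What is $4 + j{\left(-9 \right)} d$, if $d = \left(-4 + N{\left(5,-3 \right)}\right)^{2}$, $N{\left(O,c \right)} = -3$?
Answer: $-1319$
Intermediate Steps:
$j{\left(D \right)} = 3 D$ ($j{\left(D \right)} = 2 D + D = 3 D$)
$d = 49$ ($d = \left(-4 - 3\right)^{2} = \left(-7\right)^{2} = 49$)
$4 + j{\left(-9 \right)} d = 4 + 3 \left(-9\right) 49 = 4 - 1323 = -1319$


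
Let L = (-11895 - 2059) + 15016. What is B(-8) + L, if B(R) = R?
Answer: 1054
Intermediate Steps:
L = 1062 (L = -13954 + 15016 = 1062)
B(-8) + L = -8 + 1062 = 1054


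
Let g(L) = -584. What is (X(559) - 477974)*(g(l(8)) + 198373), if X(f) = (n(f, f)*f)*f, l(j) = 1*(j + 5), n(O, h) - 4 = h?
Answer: 34701848439081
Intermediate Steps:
n(O, h) = 4 + h
l(j) = 5 + j (l(j) = 1*(5 + j) = 5 + j)
X(f) = f**2*(4 + f) (X(f) = ((4 + f)*f)*f = (f*(4 + f))*f = f**2*(4 + f))
(X(559) - 477974)*(g(l(8)) + 198373) = (559**2*(4 + 559) - 477974)*(-584 + 198373) = (312481*563 - 477974)*197789 = (175926803 - 477974)*197789 = 175448829*197789 = 34701848439081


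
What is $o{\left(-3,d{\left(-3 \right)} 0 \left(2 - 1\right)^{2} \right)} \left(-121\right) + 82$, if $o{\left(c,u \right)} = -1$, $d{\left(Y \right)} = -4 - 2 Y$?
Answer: $203$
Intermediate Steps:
$d{\left(Y \right)} = -4 - 2 Y$
$o{\left(-3,d{\left(-3 \right)} 0 \left(2 - 1\right)^{2} \right)} \left(-121\right) + 82 = \left(-1\right) \left(-121\right) + 82 = 121 + 82 = 203$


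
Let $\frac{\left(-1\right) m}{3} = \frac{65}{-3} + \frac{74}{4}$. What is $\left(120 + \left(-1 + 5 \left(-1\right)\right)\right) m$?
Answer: $1083$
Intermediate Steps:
$m = \frac{19}{2}$ ($m = - 3 \left(\frac{65}{-3} + \frac{74}{4}\right) = - 3 \left(65 \left(- \frac{1}{3}\right) + 74 \cdot \frac{1}{4}\right) = - 3 \left(- \frac{65}{3} + \frac{37}{2}\right) = \left(-3\right) \left(- \frac{19}{6}\right) = \frac{19}{2} \approx 9.5$)
$\left(120 + \left(-1 + 5 \left(-1\right)\right)\right) m = \left(120 + \left(-1 + 5 \left(-1\right)\right)\right) \frac{19}{2} = \left(120 - 6\right) \frac{19}{2} = 114 \cdot \frac{19}{2} = 1083$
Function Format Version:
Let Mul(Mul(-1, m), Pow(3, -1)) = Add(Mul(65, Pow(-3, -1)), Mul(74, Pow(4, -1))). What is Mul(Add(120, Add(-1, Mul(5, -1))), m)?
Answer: 1083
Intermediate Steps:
m = Rational(19, 2) (m = Mul(-3, Add(Mul(65, Pow(-3, -1)), Mul(74, Pow(4, -1)))) = Mul(-3, Add(Mul(65, Rational(-1, 3)), Mul(74, Rational(1, 4)))) = Mul(-3, Add(Rational(-65, 3), Rational(37, 2))) = Mul(-3, Rational(-19, 6)) = Rational(19, 2) ≈ 9.5000)
Mul(Add(120, Add(-1, Mul(5, -1))), m) = Mul(Add(120, Add(-1, Mul(5, -1))), Rational(19, 2)) = Mul(Add(120, Add(-1, -5)), Rational(19, 2)) = Mul(Add(120, -6), Rational(19, 2)) = Mul(114, Rational(19, 2)) = 1083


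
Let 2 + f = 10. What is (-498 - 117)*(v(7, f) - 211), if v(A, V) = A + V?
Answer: 120540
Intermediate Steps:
f = 8 (f = -2 + 10 = 8)
(-498 - 117)*(v(7, f) - 211) = (-498 - 117)*((7 + 8) - 211) = -615*(15 - 211) = -615*(-196) = 120540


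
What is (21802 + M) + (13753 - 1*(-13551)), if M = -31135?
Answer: 17971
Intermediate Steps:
(21802 + M) + (13753 - 1*(-13551)) = (21802 - 31135) + (13753 - 1*(-13551)) = -9333 + (13753 + 13551) = -9333 + 27304 = 17971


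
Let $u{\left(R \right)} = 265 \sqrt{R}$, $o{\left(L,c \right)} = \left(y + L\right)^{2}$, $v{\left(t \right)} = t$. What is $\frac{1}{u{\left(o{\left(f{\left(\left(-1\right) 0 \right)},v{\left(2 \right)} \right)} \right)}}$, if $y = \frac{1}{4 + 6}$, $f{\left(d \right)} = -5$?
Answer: $\frac{2}{2597} \approx 0.00077012$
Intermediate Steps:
$y = \frac{1}{10} \approx 0.1$
$o{\left(L,c \right)} = \left(\frac{1}{10} + L\right)^{2}$
$\frac{1}{u{\left(o{\left(f{\left(\left(-1\right) 0 \right)},v{\left(2 \right)} \right)} \right)}} = \frac{1}{265 \sqrt{\frac{\left(1 + 10 \left(-5\right)\right)^{2}}{100}}} = \frac{1}{265 \sqrt{\frac{\left(1 - 50\right)^{2}}{100}}} = \frac{1}{265 \sqrt{\frac{\left(-49\right)^{2}}{100}}} = \frac{1}{265 \sqrt{\frac{1}{100} \cdot 2401}} = \frac{1}{265 \sqrt{\frac{2401}{100}}} = \frac{1}{265 \cdot \frac{49}{10}} = \frac{1}{\frac{2597}{2}} = \frac{2}{2597}$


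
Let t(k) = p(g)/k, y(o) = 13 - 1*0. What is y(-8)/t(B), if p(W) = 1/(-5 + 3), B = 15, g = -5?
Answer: -390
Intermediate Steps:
p(W) = -½ (p(W) = 1/(-2) = -½)
y(o) = 13 (y(o) = 13 + 0 = 13)
t(k) = -1/(2*k)
y(-8)/t(B) = 13/((-½/15)) = 13/((-½*1/15)) = 13/(-1/30) = 13*(-30) = -390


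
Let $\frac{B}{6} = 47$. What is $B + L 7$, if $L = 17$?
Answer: $401$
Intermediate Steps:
$B = 282$ ($B = 6 \cdot 47 = 282$)
$B + L 7 = 282 + 17 \cdot 7 = 282 + 119 = 401$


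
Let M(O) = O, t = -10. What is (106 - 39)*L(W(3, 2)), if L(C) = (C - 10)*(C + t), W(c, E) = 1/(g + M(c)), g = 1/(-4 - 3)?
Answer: 2495683/400 ≈ 6239.2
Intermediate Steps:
g = -⅐ (g = 1/(-7) = -⅐ ≈ -0.14286)
W(c, E) = 1/(-⅐ + c)
L(C) = (-10 + C)² (L(C) = (C - 10)*(C - 10) = (-10 + C)*(-10 + C) = (-10 + C)²)
(106 - 39)*L(W(3, 2)) = (106 - 39)*(100 + (7/(-1 + 7*3))² - 140/(-1 + 7*3)) = 67*(100 + (7/(-1 + 21))² - 140/(-1 + 21)) = 67*(100 + (7/20)² - 140/20) = 67*(100 + (7*(1/20))² - 140/20) = 67*(100 + (7/20)² - 20*7/20) = 67*(100 + 49/400 - 7) = 67*(37249/400) = 2495683/400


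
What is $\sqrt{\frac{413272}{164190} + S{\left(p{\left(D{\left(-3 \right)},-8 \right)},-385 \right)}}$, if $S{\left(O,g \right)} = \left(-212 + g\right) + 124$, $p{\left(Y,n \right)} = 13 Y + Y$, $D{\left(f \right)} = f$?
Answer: $\frac{7 i \sqrt{64711465845}}{82095} \approx 21.691 i$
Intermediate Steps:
$p{\left(Y,n \right)} = 14 Y$
$S{\left(O,g \right)} = -88 + g$
$\sqrt{\frac{413272}{164190} + S{\left(p{\left(D{\left(-3 \right)},-8 \right)},-385 \right)}} = \sqrt{\frac{413272}{164190} - 473} = \sqrt{413272 \cdot \frac{1}{164190} - 473} = \sqrt{\frac{206636}{82095} - 473} = \sqrt{- \frac{38624299}{82095}} = \frac{7 i \sqrt{64711465845}}{82095}$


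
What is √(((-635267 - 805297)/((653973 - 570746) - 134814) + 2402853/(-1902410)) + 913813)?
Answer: √8801542462091344574307456130/98139624670 ≈ 955.95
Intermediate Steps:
√(((-635267 - 805297)/((653973 - 570746) - 134814) + 2402853/(-1902410)) + 913813) = √((-1440564/(83227 - 134814) + 2402853*(-1/1902410)) + 913813) = √((-1440564/(-51587) - 2402853/1902410) + 913813) = √((-1440564*(-1/51587) - 2402853/1902410) + 913813) = √((1440564/51587 - 2402853/1902410) + 913813) = √(2616587381529/98139624670 + 913813) = √(89683881425948239/98139624670) = √8801542462091344574307456130/98139624670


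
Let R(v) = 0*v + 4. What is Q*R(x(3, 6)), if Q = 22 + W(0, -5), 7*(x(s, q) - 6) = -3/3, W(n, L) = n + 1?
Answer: 92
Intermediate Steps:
W(n, L) = 1 + n
x(s, q) = 41/7 (x(s, q) = 6 + (-3/3)/7 = 6 + (-3*⅓)/7 = 6 + (⅐)*(-1) = 6 - ⅐ = 41/7)
R(v) = 4 (R(v) = 0 + 4 = 4)
Q = 23 (Q = 22 + (1 + 0) = 22 + 1 = 23)
Q*R(x(3, 6)) = 23*4 = 92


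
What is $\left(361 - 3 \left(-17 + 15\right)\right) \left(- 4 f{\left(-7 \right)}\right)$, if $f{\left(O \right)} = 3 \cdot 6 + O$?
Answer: $-16148$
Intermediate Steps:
$f{\left(O \right)} = 18 + O$
$\left(361 - 3 \left(-17 + 15\right)\right) \left(- 4 f{\left(-7 \right)}\right) = \left(361 - 3 \left(-17 + 15\right)\right) \left(- 4 \left(18 - 7\right)\right) = \left(361 - -6\right) \left(\left(-4\right) 11\right) = \left(361 + 6\right) \left(-44\right) = 367 \left(-44\right) = -16148$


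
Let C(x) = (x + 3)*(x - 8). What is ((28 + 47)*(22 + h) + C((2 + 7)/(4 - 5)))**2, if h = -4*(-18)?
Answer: 51151104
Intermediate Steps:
h = 72
C(x) = (-8 + x)*(3 + x) (C(x) = (3 + x)*(-8 + x) = (-8 + x)*(3 + x))
((28 + 47)*(22 + h) + C((2 + 7)/(4 - 5)))**2 = ((28 + 47)*(22 + 72) + (-24 + ((2 + 7)/(4 - 5))**2 - 5*(2 + 7)/(4 - 5)))**2 = (75*94 + (-24 + (9/(-1))**2 - 45/(-1)))**2 = (7050 + (-24 + (9*(-1))**2 - 45*(-1)))**2 = (7050 + (-24 + (-9)**2 - 5*(-9)))**2 = (7050 + (-24 + 81 + 45))**2 = (7050 + 102)**2 = 7152**2 = 51151104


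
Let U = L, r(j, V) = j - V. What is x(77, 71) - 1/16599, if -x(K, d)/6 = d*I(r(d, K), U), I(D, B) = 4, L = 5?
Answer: -28284697/16599 ≈ -1704.0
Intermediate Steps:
U = 5
x(K, d) = -24*d (x(K, d) = -6*d*4 = -24*d)
x(77, 71) - 1/16599 = -24*71 - 1/16599 = -1704 - 1*1/16599 = -1704 - 1/16599 = -28284697/16599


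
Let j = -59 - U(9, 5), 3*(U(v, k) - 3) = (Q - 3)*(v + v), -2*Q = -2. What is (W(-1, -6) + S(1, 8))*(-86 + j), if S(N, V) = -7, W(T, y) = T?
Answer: 1088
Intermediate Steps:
Q = 1 (Q = -½*(-2) = 1)
U(v, k) = 3 - 4*v/3 (U(v, k) = 3 + ((1 - 3)*(v + v))/3 = 3 + (-4*v)/3 = 3 - 4*v/3)
j = -50 (j = -59 - (3 - 4/3*9) = -59 - (3 - 12) = -59 - 1*(-9) = -59 + 9 = -50)
(W(-1, -6) + S(1, 8))*(-86 + j) = (-1 - 7)*(-86 - 50) = -8*(-136) = 1088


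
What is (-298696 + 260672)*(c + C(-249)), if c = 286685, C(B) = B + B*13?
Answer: -10768358776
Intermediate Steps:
C(B) = 14*B (C(B) = B + 13*B = 14*B)
(-298696 + 260672)*(c + C(-249)) = (-298696 + 260672)*(286685 + 14*(-249)) = -38024*(286685 - 3486) = -38024*283199 = -10768358776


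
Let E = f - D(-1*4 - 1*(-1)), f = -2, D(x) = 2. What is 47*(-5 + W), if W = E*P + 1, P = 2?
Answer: -564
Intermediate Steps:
E = -4 (E = -2 - 1*2 = -2 - 2 = -4)
W = -7 (W = -4*2 + 1 = -8 + 1 = -7)
47*(-5 + W) = 47*(-5 - 7) = 47*(-12) = -564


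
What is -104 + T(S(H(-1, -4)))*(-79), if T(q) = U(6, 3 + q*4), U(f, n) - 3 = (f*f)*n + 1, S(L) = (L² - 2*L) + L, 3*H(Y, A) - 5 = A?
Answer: -6424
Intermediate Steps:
H(Y, A) = 5/3 + A/3
S(L) = L² - L
U(f, n) = 4 + n*f² (U(f, n) = 3 + ((f*f)*n + 1) = 3 + (f²*n + 1) = 3 + (n*f² + 1) = 3 + (1 + n*f²) = 4 + n*f²)
T(q) = 112 + 144*q (T(q) = 4 + (3 + q*4)*6² = 4 + (3 + 4*q)*36 = 4 + (108 + 144*q) = 112 + 144*q)
-104 + T(S(H(-1, -4)))*(-79) = -104 + (112 + 144*((5/3 + (⅓)*(-4))*(-1 + (5/3 + (⅓)*(-4)))))*(-79) = -104 + (112 + 144*((5/3 - 4/3)*(-1 + (5/3 - 4/3))))*(-79) = -104 + (112 + 144*((-1 + ⅓)/3))*(-79) = -104 + (112 + 144*((⅓)*(-⅔)))*(-79) = -104 + (112 + 144*(-2/9))*(-79) = -104 + (112 - 32)*(-79) = -104 + 80*(-79) = -104 - 6320 = -6424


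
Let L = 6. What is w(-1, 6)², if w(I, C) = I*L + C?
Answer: 0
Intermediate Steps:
w(I, C) = C + 6*I (w(I, C) = I*6 + C = 6*I + C = C + 6*I)
w(-1, 6)² = (6 + 6*(-1))² = (6 - 6)² = 0² = 0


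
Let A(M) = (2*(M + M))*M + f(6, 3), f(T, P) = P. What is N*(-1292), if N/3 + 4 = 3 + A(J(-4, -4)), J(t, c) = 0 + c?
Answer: -255816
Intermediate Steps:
J(t, c) = c
A(M) = 3 + 4*M² (A(M) = (2*(M + M))*M + 3 = (2*(2*M))*M + 3 = (4*M)*M + 3 = 4*M² + 3 = 3 + 4*M²)
N = 198 (N = -12 + 3*(3 + (3 + 4*(-4)²)) = -12 + 3*(3 + (3 + 4*16)) = -12 + 3*(3 + (3 + 64)) = -12 + 3*(3 + 67) = -12 + 3*70 = -12 + 210 = 198)
N*(-1292) = 198*(-1292) = -255816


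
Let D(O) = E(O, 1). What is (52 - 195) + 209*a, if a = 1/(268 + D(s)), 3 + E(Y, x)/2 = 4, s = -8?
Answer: -38401/270 ≈ -142.23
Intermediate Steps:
E(Y, x) = 2 (E(Y, x) = -6 + 2*4 = -6 + 8 = 2)
D(O) = 2
a = 1/270 (a = 1/(268 + 2) = 1/270 ≈ 0.0037037)
(52 - 195) + 209*a = (52 - 195) + 209*(1/270) = -143 + 209/270 = -38401/270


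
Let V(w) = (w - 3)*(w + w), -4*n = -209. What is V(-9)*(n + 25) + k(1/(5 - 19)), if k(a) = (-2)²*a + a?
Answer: 233599/14 ≈ 16686.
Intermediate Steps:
n = 209/4 (n = -¼*(-209) = 209/4 ≈ 52.250)
V(w) = 2*w*(-3 + w) (V(w) = (-3 + w)*(2*w) = 2*w*(-3 + w))
k(a) = 5*a (k(a) = 4*a + a = 5*a)
V(-9)*(n + 25) + k(1/(5 - 19)) = (2*(-9)*(-3 - 9))*(209/4 + 25) + 5/(5 - 19) = (2*(-9)*(-12))*(309/4) + 5/(-14) = 216*(309/4) + 5*(-1/14) = 16686 - 5/14 = 233599/14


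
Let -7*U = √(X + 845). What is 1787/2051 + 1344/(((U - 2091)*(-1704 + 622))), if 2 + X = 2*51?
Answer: 411234474339/471666051871 - 28*√105/229968821 ≈ 0.87187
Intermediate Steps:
X = 100 (X = -2 + 2*51 = -2 + 102 = 100)
U = -3*√105/7 (U = -√(100 + 845)/7 = -3*√105/7 ≈ -4.3915)
1787/2051 + 1344/(((U - 2091)*(-1704 + 622))) = 1787/2051 + 1344/(((-3*√105/7 - 2091)*(-1704 + 622))) = 1787*(1/2051) + 1344/(((-2091 - 3*√105/7)*(-1082))) = 1787/2051 + 1344/(2262462 + 3246*√105/7)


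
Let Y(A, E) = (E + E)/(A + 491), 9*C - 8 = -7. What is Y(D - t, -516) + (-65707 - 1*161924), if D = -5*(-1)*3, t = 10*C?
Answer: -129295569/568 ≈ -2.2763e+5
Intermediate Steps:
C = 1/9 (C = 8/9 + (1/9)*(-7) = 8/9 - 7/9 = 1/9 ≈ 0.11111)
t = 10/9 (t = 10*(1/9) = 10/9 ≈ 1.1111)
D = 15 (D = 5*3 = 15)
Y(A, E) = 2*E/(491 + A) (Y(A, E) = (2*E)/(491 + A) = 2*E/(491 + A))
Y(D - t, -516) + (-65707 - 1*161924) = 2*(-516)/(491 + (15 - 1*10/9)) + (-65707 - 1*161924) = 2*(-516)/(491 + (15 - 10/9)) + (-65707 - 161924) = 2*(-516)/(491 + 125/9) - 227631 = 2*(-516)/(4544/9) - 227631 = 2*(-516)*(9/4544) - 227631 = -1161/568 - 227631 = -129295569/568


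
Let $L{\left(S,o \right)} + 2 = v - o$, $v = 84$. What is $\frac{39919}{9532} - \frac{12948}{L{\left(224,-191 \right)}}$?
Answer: $- \frac{2885191}{66724} \approx -43.241$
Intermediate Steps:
$L{\left(S,o \right)} = 82 - o$ ($L{\left(S,o \right)} = -2 - \left(-84 + o\right) = 82 - o$)
$\frac{39919}{9532} - \frac{12948}{L{\left(224,-191 \right)}} = \frac{39919}{9532} - \frac{12948}{82 - -191} = 39919 \cdot \frac{1}{9532} - \frac{12948}{82 + 191} = \frac{39919}{9532} - \frac{12948}{273} = \frac{39919}{9532} - \frac{332}{7} = - \frac{2885191}{66724}$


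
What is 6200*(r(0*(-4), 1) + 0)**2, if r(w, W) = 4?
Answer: 99200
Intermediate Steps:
6200*(r(0*(-4), 1) + 0)**2 = 6200*(4 + 0)**2 = 6200*4**2 = 6200*16 = 99200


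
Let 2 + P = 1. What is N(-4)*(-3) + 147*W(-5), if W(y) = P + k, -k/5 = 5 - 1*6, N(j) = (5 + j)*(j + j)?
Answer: 612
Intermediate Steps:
P = -1 (P = -2 + 1 = -1)
N(j) = 2*j*(5 + j) (N(j) = (5 + j)*(2*j) = 2*j*(5 + j))
k = 5 (k = -5*(5 - 1*6) = -5*(5 - 6) = -5*(-1) = 5)
W(y) = 4 (W(y) = -1 + 5 = 4)
N(-4)*(-3) + 147*W(-5) = (2*(-4)*(5 - 4))*(-3) + 147*4 = (2*(-4)*1)*(-3) + 588 = -8*(-3) + 588 = 24 + 588 = 612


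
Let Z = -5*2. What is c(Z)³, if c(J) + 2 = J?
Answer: -1728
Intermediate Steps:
Z = -10
c(J) = -2 + J
c(Z)³ = (-2 - 10)³ = (-12)³ = -1728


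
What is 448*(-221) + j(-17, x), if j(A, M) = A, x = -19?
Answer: -99025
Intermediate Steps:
448*(-221) + j(-17, x) = 448*(-221) - 17 = -99008 - 17 = -99025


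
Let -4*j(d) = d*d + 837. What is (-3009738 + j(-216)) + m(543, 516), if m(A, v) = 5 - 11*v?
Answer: -12109129/4 ≈ -3.0273e+6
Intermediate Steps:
j(d) = -837/4 - d²/4 (j(d) = -(d*d + 837)/4 = -(d² + 837)/4 = -(837 + d²)/4 = -837/4 - d²/4)
(-3009738 + j(-216)) + m(543, 516) = (-3009738 + (-837/4 - ¼*(-216)²)) + (5 - 11*516) = (-3009738 + (-837/4 - ¼*46656)) + (5 - 5676) = (-3009738 + (-837/4 - 11664)) - 5671 = (-3009738 - 47493/4) - 5671 = -12086445/4 - 5671 = -12109129/4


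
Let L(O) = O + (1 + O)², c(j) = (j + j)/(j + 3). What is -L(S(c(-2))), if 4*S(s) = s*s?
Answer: -29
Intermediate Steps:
c(j) = 2*j/(3 + j) (c(j) = (2*j)/(3 + j) = 2*j/(3 + j))
S(s) = s²/4 (S(s) = (s*s)/4 = s²/4)
-L(S(c(-2))) = -((2*(-2)/(3 - 2))²/4 + (1 + (2*(-2)/(3 - 2))²/4)²) = -((2*(-2)/1)²/4 + (1 + (2*(-2)/1)²/4)²) = -((2*(-2)*1)²/4 + (1 + (2*(-2)*1)²/4)²) = -((¼)*(-4)² + (1 + (¼)*(-4)²)²) = -((¼)*16 + (1 + (¼)*16)²) = -(4 + (1 + 4)²) = -(4 + 5²) = -(4 + 25) = -1*29 = -29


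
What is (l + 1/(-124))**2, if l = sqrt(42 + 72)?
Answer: 1752865/15376 - sqrt(114)/62 ≈ 113.83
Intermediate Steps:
l = sqrt(114) ≈ 10.677
(l + 1/(-124))**2 = (sqrt(114) + 1/(-124))**2 = (sqrt(114) - 1/124)**2 = (-1/124 + sqrt(114))**2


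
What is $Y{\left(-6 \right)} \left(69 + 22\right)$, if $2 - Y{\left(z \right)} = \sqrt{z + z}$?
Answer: $182 - 182 i \sqrt{3} \approx 182.0 - 315.23 i$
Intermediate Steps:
$Y{\left(z \right)} = 2 - \sqrt{2} \sqrt{z}$ ($Y{\left(z \right)} = 2 - \sqrt{z + z} = 2 - \sqrt{2 z} = 2 - \sqrt{2} \sqrt{z}$)
$Y{\left(-6 \right)} \left(69 + 22\right) = \left(2 - \sqrt{2} \sqrt{-6}\right) \left(69 + 22\right) = \left(2 - \sqrt{2} i \sqrt{6}\right) 91 = \left(2 - 2 i \sqrt{3}\right) 91 = 182 - 182 i \sqrt{3}$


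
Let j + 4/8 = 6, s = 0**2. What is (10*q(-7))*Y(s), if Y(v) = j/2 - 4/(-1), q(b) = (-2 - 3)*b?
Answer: 4725/2 ≈ 2362.5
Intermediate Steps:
s = 0
q(b) = -5*b
j = 11/2 (j = -1/2 + 6 = 11/2 ≈ 5.5000)
Y(v) = 27/4 (Y(v) = (11/2)/2 - 4/(-1) = (11/2)*(1/2) - 4*(-1) = 11/4 + 4 = 27/4)
(10*q(-7))*Y(s) = (10*(-5*(-7)))*(27/4) = (10*35)*(27/4) = 350*(27/4) = 4725/2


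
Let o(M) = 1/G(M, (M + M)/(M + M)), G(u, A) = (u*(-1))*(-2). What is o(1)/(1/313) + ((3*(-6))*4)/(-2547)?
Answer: 88595/566 ≈ 156.53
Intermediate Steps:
G(u, A) = 2*u (G(u, A) = -u*(-2) = 2*u)
o(M) = 1/(2*M)
o(1)/(1/313) + ((3*(-6))*4)/(-2547) = ((1/2)/1)/(1/313) + ((3*(-6))*4)/(-2547) = ((1/2)*1)/(1/313) - 18*4*(-1/2547) = (1/2)*313 - 72*(-1/2547) = 313/2 + 8/283 = 88595/566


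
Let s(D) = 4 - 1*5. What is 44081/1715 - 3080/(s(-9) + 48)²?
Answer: 92092729/3788435 ≈ 24.309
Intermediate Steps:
s(D) = -1 (s(D) = 4 - 5 = -1)
44081/1715 - 3080/(s(-9) + 48)² = 44081/1715 - 3080/(-1 + 48)² = 44081*(1/1715) - 3080/(47²) = 44081/1715 - 3080/2209 = 92092729/3788435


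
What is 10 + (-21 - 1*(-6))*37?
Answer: -545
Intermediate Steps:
10 + (-21 - 1*(-6))*37 = 10 + (-21 + 6)*37 = 10 - 15*37 = 10 - 555 = -545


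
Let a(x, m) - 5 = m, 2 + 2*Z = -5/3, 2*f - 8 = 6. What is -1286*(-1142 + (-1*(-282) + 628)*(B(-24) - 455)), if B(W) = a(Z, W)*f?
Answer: 689581492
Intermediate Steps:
f = 7 (f = 4 + (1/2)*6 = 4 + 3 = 7)
Z = -11/6 (Z = -1 + (-5/3)/2 = -1 + (-5*1/3)/2 = -1 + (1/2)*(-5/3) = -1 - 5/6 = -11/6 ≈ -1.8333)
a(x, m) = 5 + m
B(W) = 35 + 7*W (B(W) = (5 + W)*7 = 35 + 7*W)
-1286*(-1142 + (-1*(-282) + 628)*(B(-24) - 455)) = -1286*(-1142 + (-1*(-282) + 628)*((35 + 7*(-24)) - 455)) = -1286*(-1142 + (282 + 628)*((35 - 168) - 455)) = -1286*(-1142 + 910*(-133 - 455)) = -1286*(-1142 + 910*(-588)) = -1286*(-1142 - 535080) = -1286*(-536222) = 689581492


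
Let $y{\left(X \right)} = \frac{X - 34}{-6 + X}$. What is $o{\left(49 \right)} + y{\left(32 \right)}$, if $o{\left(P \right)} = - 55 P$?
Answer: $- \frac{35036}{13} \approx -2695.1$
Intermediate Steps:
$y{\left(X \right)} = \frac{-34 + X}{-6 + X}$
$o{\left(49 \right)} + y{\left(32 \right)} = \left(-55\right) 49 + \frac{-34 + 32}{-6 + 32} = -2695 + \frac{1}{26} \left(-2\right) = -2695 - \frac{1}{13} = - \frac{35036}{13}$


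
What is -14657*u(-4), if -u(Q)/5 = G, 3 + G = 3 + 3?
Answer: 219855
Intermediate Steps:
G = 3 (G = -3 + (3 + 3) = -3 + 6 = 3)
u(Q) = -15 (u(Q) = -5*3 = -15)
-14657*u(-4) = -14657*(-15) = 219855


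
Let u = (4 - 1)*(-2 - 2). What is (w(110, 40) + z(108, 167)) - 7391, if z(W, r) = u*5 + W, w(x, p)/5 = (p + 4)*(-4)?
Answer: -8223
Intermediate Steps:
w(x, p) = -80 - 20*p (w(x, p) = 5*((p + 4)*(-4)) = 5*((4 + p)*(-4)) = 5*(-16 - 4*p) = -80 - 20*p)
u = -12 (u = 3*(-4) = -12)
z(W, r) = -60 + W (z(W, r) = -12*5 + W = -60 + W)
(w(110, 40) + z(108, 167)) - 7391 = ((-80 - 20*40) + (-60 + 108)) - 7391 = ((-80 - 800) + 48) - 7391 = (-880 + 48) - 7391 = -832 - 7391 = -8223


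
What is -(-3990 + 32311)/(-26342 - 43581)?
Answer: 28321/69923 ≈ 0.40503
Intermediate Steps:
-(-3990 + 32311)/(-26342 - 43581) = -28321/(-69923) = -28321*(-1)/69923 = -1*(-28321/69923) = 28321/69923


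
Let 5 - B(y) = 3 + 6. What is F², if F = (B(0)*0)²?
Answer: 0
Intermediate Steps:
B(y) = -4 (B(y) = 5 - (3 + 6) = 5 - 1*9 = 5 - 9 = -4)
F = 0 (F = (-4*0)² = 0² = 0)
F² = 0² = 0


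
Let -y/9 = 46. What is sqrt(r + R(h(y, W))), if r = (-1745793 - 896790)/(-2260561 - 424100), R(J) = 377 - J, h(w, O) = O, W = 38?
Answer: sqrt(5556473078702)/127841 ≈ 18.439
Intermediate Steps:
y = -414 (y = -9*46 = -414)
r = 880861/894887 (r = -2642583/(-2684661) = -2642583*(-1/2684661) = 880861/894887 ≈ 0.98433)
sqrt(r + R(h(y, W))) = sqrt(880861/894887 + (377 - 1*38)) = sqrt(880861/894887 + (377 - 38)) = sqrt(880861/894887 + 339) = sqrt(304247554/894887) = sqrt(5556473078702)/127841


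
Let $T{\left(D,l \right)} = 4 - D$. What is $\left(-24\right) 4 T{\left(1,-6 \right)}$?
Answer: $-288$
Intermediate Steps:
$\left(-24\right) 4 T{\left(1,-6 \right)} = \left(-24\right) 4 \left(4 - 1\right) = - 96 \left(4 - 1\right) = \left(-96\right) 3 = -288$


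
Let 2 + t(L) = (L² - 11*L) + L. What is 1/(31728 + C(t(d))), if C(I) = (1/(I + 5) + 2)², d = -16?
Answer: 175561/5570903329 ≈ 3.1514e-5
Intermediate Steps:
t(L) = -2 + L² - 10*L (t(L) = -2 + ((L² - 11*L) + L) = -2 + (L² - 10*L) = -2 + L² - 10*L)
C(I) = (2 + 1/(5 + I))² (C(I) = (1/(5 + I) + 2)² = (2 + 1/(5 + I))²)
1/(31728 + C(t(d))) = 1/(31728 + (11 + 2*(-2 + (-16)² - 10*(-16)))²/(5 + (-2 + (-16)² - 10*(-16)))²) = 1/(31728 + (11 + 2*(-2 + 256 + 160))²/(5 + (-2 + 256 + 160))²) = 1/(31728 + (11 + 2*414)²/(5 + 414)²) = 1/(31728 + (11 + 828)²/419²) = 1/(31728 + (1/175561)*839²) = 1/(31728 + (1/175561)*703921) = 1/(31728 + 703921/175561) = 1/(5570903329/175561) = 175561/5570903329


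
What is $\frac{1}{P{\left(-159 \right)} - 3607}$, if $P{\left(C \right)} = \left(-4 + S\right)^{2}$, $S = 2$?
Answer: $- \frac{1}{3603} \approx -0.00027755$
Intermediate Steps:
$P{\left(C \right)} = 4$ ($P{\left(C \right)} = \left(-4 + 2\right)^{2} = \left(-2\right)^{2} = 4$)
$\frac{1}{P{\left(-159 \right)} - 3607} = \frac{1}{4 - 3607} = \frac{1}{-3603} = - \frac{1}{3603}$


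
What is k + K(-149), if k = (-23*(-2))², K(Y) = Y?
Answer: 1967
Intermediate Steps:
k = 2116 (k = 46² = 2116)
k + K(-149) = 2116 - 149 = 1967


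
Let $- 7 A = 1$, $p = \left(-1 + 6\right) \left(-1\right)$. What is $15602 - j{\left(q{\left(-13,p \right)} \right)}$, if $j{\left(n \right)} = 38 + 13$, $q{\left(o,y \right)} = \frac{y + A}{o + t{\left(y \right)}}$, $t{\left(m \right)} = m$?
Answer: $15551$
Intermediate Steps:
$p = -5$ ($p = 5 \left(-1\right) = -5$)
$A = - \frac{1}{7}$ ($A = \left(- \frac{1}{7}\right) 1 = - \frac{1}{7} \approx -0.14286$)
$q{\left(o,y \right)} = \frac{- \frac{1}{7} + y}{o + y}$ ($q{\left(o,y \right)} = \frac{y - \frac{1}{7}}{o + y} = \frac{- \frac{1}{7} + y}{o + y}$)
$j{\left(n \right)} = 51$
$15602 - j{\left(q{\left(-13,p \right)} \right)} = 15602 - 51 = 15551$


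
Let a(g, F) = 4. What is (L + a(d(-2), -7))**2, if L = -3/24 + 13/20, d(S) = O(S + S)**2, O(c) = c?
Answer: 32761/1600 ≈ 20.476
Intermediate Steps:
d(S) = 4*S**2 (d(S) = (S + S)**2 = (2*S)**2 = 4*S**2)
L = 21/40 (L = -3*1/24 + 13*(1/20) = -1/8 + 13/20 = 21/40 ≈ 0.52500)
(L + a(d(-2), -7))**2 = (21/40 + 4)**2 = (181/40)**2 = 32761/1600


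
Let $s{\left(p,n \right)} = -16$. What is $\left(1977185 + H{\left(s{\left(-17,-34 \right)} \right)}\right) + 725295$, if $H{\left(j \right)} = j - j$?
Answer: $2702480$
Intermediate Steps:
$H{\left(j \right)} = 0$
$\left(1977185 + H{\left(s{\left(-17,-34 \right)} \right)}\right) + 725295 = \left(1977185 + 0\right) + 725295 = 1977185 + 725295 = 2702480$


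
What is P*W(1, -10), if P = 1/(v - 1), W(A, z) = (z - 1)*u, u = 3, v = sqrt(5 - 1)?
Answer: -33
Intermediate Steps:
v = 2 (v = sqrt(4) = 2)
W(A, z) = -3 + 3*z (W(A, z) = (z - 1)*3 = (-1 + z)*3 = -3 + 3*z)
P = 1 (P = 1/(2 - 1) = 1/1 = 1)
P*W(1, -10) = 1*(-3 + 3*(-10)) = 1*(-3 - 30) = 1*(-33) = -33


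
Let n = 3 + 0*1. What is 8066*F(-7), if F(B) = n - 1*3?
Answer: 0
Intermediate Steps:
n = 3 (n = 3 + 0 = 3)
F(B) = 0 (F(B) = 3 - 1*3 = 3 - 3 = 0)
8066*F(-7) = 8066*0 = 0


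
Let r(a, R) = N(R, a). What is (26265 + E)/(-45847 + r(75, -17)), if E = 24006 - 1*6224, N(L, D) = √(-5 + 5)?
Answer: -44047/45847 ≈ -0.96074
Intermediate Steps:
N(L, D) = 0 (N(L, D) = √0 = 0)
r(a, R) = 0
E = 17782 (E = 24006 - 6224 = 17782)
(26265 + E)/(-45847 + r(75, -17)) = (26265 + 17782)/(-45847 + 0) = 44047/(-45847) = 44047*(-1/45847) = -44047/45847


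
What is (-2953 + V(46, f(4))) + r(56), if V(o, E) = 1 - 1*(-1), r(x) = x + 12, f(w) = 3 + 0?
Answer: -2883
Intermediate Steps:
f(w) = 3
r(x) = 12 + x
V(o, E) = 2 (V(o, E) = 1 + 1 = 2)
(-2953 + V(46, f(4))) + r(56) = (-2953 + 2) + (12 + 56) = -2951 + 68 = -2883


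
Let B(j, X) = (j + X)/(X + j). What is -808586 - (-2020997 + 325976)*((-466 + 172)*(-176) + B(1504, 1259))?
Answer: 87708053059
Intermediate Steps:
B(j, X) = 1 (B(j, X) = (X + j)/(X + j) = 1)
-808586 - (-2020997 + 325976)*((-466 + 172)*(-176) + B(1504, 1259)) = -808586 - (-2020997 + 325976)*((-466 + 172)*(-176) + 1) = -808586 - (-1695021)*(-294*(-176) + 1) = -808586 - (-1695021)*(51744 + 1) = -808586 - (-1695021)*51745 = -808586 - 1*(-87708861645) = -808586 + 87708861645 = 87708053059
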